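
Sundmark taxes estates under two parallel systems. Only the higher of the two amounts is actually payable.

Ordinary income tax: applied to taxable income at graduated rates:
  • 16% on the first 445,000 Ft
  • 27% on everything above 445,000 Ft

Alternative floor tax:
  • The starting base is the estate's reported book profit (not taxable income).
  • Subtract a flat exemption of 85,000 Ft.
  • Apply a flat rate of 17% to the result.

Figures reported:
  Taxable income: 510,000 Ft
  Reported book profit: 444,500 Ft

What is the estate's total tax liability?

88,750 Ft

Alternative floor tax:
  Base (reported book profit): 444,500 Ft
  Less exemption 85,000 Ft → base 359,500 Ft
  359,500 Ft × 17% = 61,115 Ft

Ordinary income tax:
  445,000 Ft × 16% = 71,200 Ft
  65,000 Ft × 27% = 17,550 Ft
  → 88,750 Ft

88,750 Ft > 61,115 Ft, so the ordinary income tax governs.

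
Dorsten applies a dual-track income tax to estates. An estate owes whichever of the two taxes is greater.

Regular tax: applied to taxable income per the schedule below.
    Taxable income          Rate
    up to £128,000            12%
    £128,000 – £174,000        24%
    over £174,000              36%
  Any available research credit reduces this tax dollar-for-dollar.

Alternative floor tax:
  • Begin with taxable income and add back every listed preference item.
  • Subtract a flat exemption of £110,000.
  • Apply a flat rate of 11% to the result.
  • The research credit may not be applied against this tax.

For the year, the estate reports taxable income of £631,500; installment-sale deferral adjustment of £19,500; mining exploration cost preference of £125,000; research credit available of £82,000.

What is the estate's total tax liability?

Regular tax:
  £128,000 × 12% = £15,360
  £46,000 × 24% = £11,040
  £457,500 × 36% = £164,700
  → £191,100
  Less research credit £82,000 → £109,100

Alternative floor tax:
  Adjusted income: £631,500 + £19,500 + £125,000 = £776,000
  Less exemption £110,000 → base £666,000
  £666,000 × 11% = £73,260

£109,100 > £73,260, so the regular tax governs.

£109,100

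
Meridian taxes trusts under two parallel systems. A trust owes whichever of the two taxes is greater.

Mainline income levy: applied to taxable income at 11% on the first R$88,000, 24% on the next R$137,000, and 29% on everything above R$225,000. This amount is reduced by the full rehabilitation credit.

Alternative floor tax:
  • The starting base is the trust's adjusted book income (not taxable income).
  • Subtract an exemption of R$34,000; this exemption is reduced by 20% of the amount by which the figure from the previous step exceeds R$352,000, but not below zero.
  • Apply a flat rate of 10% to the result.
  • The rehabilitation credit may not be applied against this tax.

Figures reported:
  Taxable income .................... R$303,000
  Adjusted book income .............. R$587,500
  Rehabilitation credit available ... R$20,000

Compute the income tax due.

Alternative floor tax:
  Base (adjusted book income): R$587,500
  Exemption: 20% × (R$587,500 − R$352,000) = R$47,100 ≥ R$34,000, so the exemption is fully phased out
  Base: R$587,500 − R$0 = R$587,500
  R$587,500 × 10% = R$58,750

Mainline income levy:
  R$88,000 × 11% = R$9,680
  R$137,000 × 24% = R$32,880
  R$78,000 × 29% = R$22,620
  → R$65,180
  Less rehabilitation credit R$20,000 → R$45,180

R$58,750 > R$45,180, so the alternative floor tax is the binding amount.

R$58,750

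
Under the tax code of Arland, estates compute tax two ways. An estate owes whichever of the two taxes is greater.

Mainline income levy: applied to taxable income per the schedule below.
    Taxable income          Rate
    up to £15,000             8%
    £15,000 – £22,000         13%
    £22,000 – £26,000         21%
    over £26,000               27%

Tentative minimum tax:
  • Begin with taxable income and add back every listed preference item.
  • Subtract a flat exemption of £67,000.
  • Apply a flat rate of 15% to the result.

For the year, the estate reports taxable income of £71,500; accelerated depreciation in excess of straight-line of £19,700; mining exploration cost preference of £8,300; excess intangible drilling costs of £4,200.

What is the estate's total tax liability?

Tentative minimum tax:
  Adjusted income: £71,500 + £19,700 + £8,300 + £4,200 = £103,700
  Less exemption £67,000 → base £36,700
  £36,700 × 15% = £5,505

Mainline income levy:
  £15,000 × 8% = £1,200
  £7,000 × 13% = £910
  £4,000 × 21% = £840
  £45,500 × 27% = £12,285
  → £15,235

£15,235 > £5,505, so the mainline income levy governs.

£15,235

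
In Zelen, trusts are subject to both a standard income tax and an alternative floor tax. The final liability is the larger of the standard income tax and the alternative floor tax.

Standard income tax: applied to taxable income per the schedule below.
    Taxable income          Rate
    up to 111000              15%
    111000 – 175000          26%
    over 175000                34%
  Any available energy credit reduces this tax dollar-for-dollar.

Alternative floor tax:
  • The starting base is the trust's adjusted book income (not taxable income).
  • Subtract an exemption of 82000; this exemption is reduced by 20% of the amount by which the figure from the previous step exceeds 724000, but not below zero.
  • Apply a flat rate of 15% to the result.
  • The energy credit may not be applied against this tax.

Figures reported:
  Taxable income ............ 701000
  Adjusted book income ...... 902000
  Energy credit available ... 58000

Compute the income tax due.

154130

Alternative floor tax:
  Base (adjusted book income): 902000
  Exemption: 82000 − 20% × (902000 − 724000) = 82000 − 35600 = 46400
  Base: 902000 − 46400 = 855600
  855600 × 15% = 128340

Standard income tax:
  111000 × 15% = 16650
  64000 × 26% = 16640
  526000 × 34% = 178840
  → 212130
  Less energy credit 58000 → 154130

154130 > 128340, so the standard income tax governs.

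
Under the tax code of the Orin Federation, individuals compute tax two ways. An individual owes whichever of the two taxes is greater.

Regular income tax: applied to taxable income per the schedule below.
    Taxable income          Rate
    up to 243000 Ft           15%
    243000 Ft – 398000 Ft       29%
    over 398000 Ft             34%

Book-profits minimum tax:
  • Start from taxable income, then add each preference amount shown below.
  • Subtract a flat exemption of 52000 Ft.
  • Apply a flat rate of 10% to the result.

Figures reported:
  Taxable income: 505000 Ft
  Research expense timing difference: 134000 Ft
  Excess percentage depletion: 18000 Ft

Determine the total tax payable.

Regular income tax:
  243000 Ft × 15% = 36450 Ft
  155000 Ft × 29% = 44950 Ft
  107000 Ft × 34% = 36380 Ft
  → 117780 Ft

Book-profits minimum tax:
  Adjusted income: 505000 Ft + 134000 Ft + 18000 Ft = 657000 Ft
  Less exemption 52000 Ft → base 605000 Ft
  605000 Ft × 10% = 60500 Ft

117780 Ft > 60500 Ft, so the regular income tax governs.

117780 Ft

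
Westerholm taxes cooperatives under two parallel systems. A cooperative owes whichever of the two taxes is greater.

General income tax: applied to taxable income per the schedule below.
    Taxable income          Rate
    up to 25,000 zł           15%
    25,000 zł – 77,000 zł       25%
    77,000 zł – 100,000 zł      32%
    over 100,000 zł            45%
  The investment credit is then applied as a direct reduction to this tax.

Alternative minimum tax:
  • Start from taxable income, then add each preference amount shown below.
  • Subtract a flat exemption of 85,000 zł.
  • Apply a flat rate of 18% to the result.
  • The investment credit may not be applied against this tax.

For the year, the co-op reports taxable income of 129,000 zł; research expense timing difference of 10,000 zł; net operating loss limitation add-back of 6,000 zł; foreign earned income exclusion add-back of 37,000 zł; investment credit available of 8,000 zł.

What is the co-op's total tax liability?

29,160 zł

General income tax:
  25,000 zł × 15% = 3,750 zł
  52,000 zł × 25% = 13,000 zł
  23,000 zł × 32% = 7,360 zł
  29,000 zł × 45% = 13,050 zł
  → 37,160 zł
  Less investment credit 8,000 zł → 29,160 zł

Alternative minimum tax:
  Adjusted income: 129,000 zł + 10,000 zł + 6,000 zł + 37,000 zł = 182,000 zł
  Less exemption 85,000 zł → base 97,000 zł
  97,000 zł × 18% = 17,460 zł

29,160 zł > 17,460 zł, so the general income tax governs.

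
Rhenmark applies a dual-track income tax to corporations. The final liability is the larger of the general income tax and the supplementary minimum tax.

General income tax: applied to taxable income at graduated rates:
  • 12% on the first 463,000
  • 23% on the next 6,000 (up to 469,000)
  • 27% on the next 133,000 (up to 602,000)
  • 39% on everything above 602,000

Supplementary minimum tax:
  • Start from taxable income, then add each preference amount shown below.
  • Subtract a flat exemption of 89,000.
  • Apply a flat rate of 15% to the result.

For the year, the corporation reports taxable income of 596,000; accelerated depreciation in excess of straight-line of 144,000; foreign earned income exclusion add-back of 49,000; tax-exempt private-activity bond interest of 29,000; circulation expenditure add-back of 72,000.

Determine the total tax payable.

General income tax:
  463,000 × 12% = 55,560
  6,000 × 23% = 1,380
  127,000 × 27% = 34,290
  → 91,230

Supplementary minimum tax:
  Adjusted income: 596,000 + 144,000 + 49,000 + 29,000 + 72,000 = 890,000
  Less exemption 89,000 → base 801,000
  801,000 × 15% = 120,150

120,150 > 91,230, so the supplementary minimum tax is the binding amount.

120,150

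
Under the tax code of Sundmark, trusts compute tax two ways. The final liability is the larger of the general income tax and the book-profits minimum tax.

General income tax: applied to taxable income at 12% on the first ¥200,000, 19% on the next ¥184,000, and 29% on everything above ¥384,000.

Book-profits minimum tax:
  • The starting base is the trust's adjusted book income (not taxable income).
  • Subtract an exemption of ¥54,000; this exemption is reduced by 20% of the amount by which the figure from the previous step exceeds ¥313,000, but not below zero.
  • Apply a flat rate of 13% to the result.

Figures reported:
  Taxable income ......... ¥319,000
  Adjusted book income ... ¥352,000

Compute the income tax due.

¥46,610

General income tax:
  ¥200,000 × 12% = ¥24,000
  ¥119,000 × 19% = ¥22,610
  → ¥46,610

Book-profits minimum tax:
  Base (adjusted book income): ¥352,000
  Exemption: ¥54,000 − 20% × (¥352,000 − ¥313,000) = ¥54,000 − ¥7,800 = ¥46,200
  Base: ¥352,000 − ¥46,200 = ¥305,800
  ¥305,800 × 13% = ¥39,754

¥46,610 > ¥39,754, so the general income tax governs.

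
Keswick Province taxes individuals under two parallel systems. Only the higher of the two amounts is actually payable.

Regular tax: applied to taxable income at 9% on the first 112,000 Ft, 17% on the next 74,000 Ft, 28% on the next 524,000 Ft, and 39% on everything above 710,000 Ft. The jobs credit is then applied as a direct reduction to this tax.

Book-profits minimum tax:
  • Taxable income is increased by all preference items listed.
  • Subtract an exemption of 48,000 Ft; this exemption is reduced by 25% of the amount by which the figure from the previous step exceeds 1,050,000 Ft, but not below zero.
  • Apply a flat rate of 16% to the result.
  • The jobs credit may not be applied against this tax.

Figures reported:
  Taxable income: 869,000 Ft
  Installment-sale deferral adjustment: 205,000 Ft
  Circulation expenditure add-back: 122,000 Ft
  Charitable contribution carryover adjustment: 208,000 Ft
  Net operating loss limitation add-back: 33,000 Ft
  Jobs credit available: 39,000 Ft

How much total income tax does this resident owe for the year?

229,920 Ft

Regular tax:
  112,000 Ft × 9% = 10,080 Ft
  74,000 Ft × 17% = 12,580 Ft
  524,000 Ft × 28% = 146,720 Ft
  159,000 Ft × 39% = 62,010 Ft
  → 231,390 Ft
  Less jobs credit 39,000 Ft → 192,390 Ft

Book-profits minimum tax:
  Adjusted income: 869,000 Ft + 205,000 Ft + 122,000 Ft + 208,000 Ft + 33,000 Ft = 1,437,000 Ft
  Exemption: 25% × (1,437,000 Ft − 1,050,000 Ft) = 96,750 Ft ≥ 48,000 Ft, so the exemption is fully phased out
  Base: 1,437,000 Ft − 0 Ft = 1,437,000 Ft
  1,437,000 Ft × 16% = 229,920 Ft

229,920 Ft > 192,390 Ft, so the book-profits minimum tax is the binding amount.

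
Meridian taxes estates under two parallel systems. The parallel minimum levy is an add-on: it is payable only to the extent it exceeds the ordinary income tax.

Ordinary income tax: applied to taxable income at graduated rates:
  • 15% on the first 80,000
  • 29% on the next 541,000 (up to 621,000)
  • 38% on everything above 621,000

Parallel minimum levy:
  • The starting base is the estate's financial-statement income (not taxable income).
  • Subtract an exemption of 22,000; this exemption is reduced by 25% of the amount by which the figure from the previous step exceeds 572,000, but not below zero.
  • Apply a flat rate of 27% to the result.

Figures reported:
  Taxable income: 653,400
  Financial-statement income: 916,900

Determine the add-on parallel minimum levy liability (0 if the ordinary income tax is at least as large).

Parallel minimum levy:
  Base (financial-statement income): 916,900
  Exemption: 25% × (916,900 − 572,000) = 86,225 ≥ 22,000, so the exemption is fully phased out
  Base: 916,900 − 0 = 916,900
  916,900 × 27% = 247,563

Ordinary income tax:
  80,000 × 15% = 12,000
  541,000 × 29% = 156,890
  32,400 × 38% = 12,312
  → 181,202

Excess of parallel minimum levy over ordinary income tax: 247,563 − 181,202 = 66,361.

66,361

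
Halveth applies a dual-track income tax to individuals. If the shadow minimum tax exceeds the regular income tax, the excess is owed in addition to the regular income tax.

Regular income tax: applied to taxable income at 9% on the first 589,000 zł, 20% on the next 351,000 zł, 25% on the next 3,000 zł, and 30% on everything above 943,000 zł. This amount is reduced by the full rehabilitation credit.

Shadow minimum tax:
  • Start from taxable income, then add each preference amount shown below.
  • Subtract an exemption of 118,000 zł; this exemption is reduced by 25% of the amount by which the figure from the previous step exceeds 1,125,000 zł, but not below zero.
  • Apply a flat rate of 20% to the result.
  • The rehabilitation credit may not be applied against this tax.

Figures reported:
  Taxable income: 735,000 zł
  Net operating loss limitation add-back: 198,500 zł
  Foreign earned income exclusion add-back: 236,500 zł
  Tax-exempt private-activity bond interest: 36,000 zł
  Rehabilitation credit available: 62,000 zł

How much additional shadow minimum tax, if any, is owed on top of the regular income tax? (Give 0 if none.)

201,440 zł

Shadow minimum tax:
  Adjusted income: 735,000 zł + 198,500 zł + 236,500 zł + 36,000 zł = 1,206,000 zł
  Exemption: 118,000 zł − 25% × (1,206,000 zł − 1,125,000 zł) = 118,000 zł − 20,250 zł = 97,750 zł
  Base: 1,206,000 zł − 97,750 zł = 1,108,250 zł
  1,108,250 zł × 20% = 221,650 zł

Regular income tax:
  589,000 zł × 9% = 53,010 zł
  146,000 zł × 20% = 29,200 zł
  → 82,210 zł
  Less rehabilitation credit 62,000 zł → 20,210 zł

Excess of shadow minimum tax over regular income tax: 221,650 zł − 20,210 zł = 201,440 zł.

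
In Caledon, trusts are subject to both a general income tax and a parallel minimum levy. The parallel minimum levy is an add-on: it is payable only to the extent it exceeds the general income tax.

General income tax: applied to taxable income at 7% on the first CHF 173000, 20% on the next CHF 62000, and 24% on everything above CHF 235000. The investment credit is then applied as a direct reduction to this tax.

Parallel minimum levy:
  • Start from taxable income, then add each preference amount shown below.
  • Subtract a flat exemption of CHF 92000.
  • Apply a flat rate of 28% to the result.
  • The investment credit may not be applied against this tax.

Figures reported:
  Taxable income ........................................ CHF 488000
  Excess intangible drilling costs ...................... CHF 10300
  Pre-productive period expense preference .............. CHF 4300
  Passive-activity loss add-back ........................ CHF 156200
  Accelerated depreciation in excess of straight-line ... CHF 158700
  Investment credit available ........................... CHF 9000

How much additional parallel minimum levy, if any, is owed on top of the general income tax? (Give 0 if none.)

CHF 126910

Parallel minimum levy:
  Adjusted income: CHF 488000 + CHF 10300 + CHF 4300 + CHF 156200 + CHF 158700 = CHF 817500
  Less exemption CHF 92000 → base CHF 725500
  CHF 725500 × 28% = CHF 203140

General income tax:
  CHF 173000 × 7% = CHF 12110
  CHF 62000 × 20% = CHF 12400
  CHF 253000 × 24% = CHF 60720
  → CHF 85230
  Less investment credit CHF 9000 → CHF 76230

Excess of parallel minimum levy over general income tax: CHF 203140 − CHF 76230 = CHF 126910.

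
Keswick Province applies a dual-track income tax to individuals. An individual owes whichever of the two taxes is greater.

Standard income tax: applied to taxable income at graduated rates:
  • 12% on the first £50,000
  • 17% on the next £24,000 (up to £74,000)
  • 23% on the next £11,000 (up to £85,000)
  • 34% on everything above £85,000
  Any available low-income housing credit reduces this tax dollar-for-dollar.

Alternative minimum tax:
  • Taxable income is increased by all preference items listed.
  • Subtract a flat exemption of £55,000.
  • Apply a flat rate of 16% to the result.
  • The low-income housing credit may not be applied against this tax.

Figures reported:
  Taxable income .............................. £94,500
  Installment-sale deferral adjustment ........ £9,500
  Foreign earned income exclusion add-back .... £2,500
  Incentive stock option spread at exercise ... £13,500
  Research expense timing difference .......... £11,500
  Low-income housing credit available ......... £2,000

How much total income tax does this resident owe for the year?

£13,840

Standard income tax:
  £50,000 × 12% = £6,000
  £24,000 × 17% = £4,080
  £11,000 × 23% = £2,530
  £9,500 × 34% = £3,230
  → £15,840
  Less low-income housing credit £2,000 → £13,840

Alternative minimum tax:
  Adjusted income: £94,500 + £9,500 + £2,500 + £13,500 + £11,500 = £131,500
  Less exemption £55,000 → base £76,500
  £76,500 × 16% = £12,240

£13,840 > £12,240, so the standard income tax governs.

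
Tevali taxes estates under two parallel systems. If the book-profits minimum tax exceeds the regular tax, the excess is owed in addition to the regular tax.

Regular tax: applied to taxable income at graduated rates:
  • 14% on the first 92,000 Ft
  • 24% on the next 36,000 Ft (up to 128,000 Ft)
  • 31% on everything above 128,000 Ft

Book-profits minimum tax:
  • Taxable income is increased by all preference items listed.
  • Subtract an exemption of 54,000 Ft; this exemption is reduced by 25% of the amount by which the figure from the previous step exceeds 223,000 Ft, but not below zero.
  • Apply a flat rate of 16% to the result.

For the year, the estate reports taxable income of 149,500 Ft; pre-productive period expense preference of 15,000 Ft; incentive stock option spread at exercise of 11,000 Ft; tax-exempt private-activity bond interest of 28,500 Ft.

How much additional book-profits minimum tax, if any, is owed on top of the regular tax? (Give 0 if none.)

Book-profits minimum tax:
  Adjusted income: 149,500 Ft + 15,000 Ft + 11,000 Ft + 28,500 Ft = 204,000 Ft
  Exemption: 204,000 Ft ≤ 223,000 Ft, so full 54,000 Ft applies
  Base: 204,000 Ft − 54,000 Ft = 150,000 Ft
  150,000 Ft × 16% = 24,000 Ft

Regular tax:
  92,000 Ft × 14% = 12,880 Ft
  36,000 Ft × 24% = 8,640 Ft
  21,500 Ft × 31% = 6,665 Ft
  → 28,185 Ft

24,000 Ft ≤ 28,185 Ft, so no add-on is due.

0 Ft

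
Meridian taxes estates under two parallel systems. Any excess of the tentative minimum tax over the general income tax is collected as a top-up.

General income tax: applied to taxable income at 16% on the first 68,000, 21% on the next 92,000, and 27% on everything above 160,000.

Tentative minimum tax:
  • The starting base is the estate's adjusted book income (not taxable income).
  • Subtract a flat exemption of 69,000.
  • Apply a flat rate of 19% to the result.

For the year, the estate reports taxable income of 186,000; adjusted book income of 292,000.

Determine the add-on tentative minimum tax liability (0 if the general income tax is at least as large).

Tentative minimum tax:
  Base (adjusted book income): 292,000
  Less exemption 69,000 → base 223,000
  223,000 × 19% = 42,370

General income tax:
  68,000 × 16% = 10,880
  92,000 × 21% = 19,320
  26,000 × 27% = 7,020
  → 37,220

Excess of tentative minimum tax over general income tax: 42,370 − 37,220 = 5,150.

5,150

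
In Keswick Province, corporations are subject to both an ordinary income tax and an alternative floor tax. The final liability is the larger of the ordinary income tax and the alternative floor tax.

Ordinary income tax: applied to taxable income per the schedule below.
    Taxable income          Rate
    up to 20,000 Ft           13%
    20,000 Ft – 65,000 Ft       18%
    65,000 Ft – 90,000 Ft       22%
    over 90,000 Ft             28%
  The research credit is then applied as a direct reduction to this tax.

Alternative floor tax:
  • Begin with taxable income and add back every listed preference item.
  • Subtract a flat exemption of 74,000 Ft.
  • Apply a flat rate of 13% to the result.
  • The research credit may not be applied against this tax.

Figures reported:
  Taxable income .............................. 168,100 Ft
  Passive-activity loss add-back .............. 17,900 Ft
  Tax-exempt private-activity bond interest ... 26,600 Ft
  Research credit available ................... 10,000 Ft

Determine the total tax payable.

28,068 Ft

Alternative floor tax:
  Adjusted income: 168,100 Ft + 17,900 Ft + 26,600 Ft = 212,600 Ft
  Less exemption 74,000 Ft → base 138,600 Ft
  138,600 Ft × 13% = 18,018 Ft

Ordinary income tax:
  20,000 Ft × 13% = 2,600 Ft
  45,000 Ft × 18% = 8,100 Ft
  25,000 Ft × 22% = 5,500 Ft
  78,100 Ft × 28% = 21,868 Ft
  → 38,068 Ft
  Less research credit 10,000 Ft → 28,068 Ft

28,068 Ft > 18,018 Ft, so the ordinary income tax governs.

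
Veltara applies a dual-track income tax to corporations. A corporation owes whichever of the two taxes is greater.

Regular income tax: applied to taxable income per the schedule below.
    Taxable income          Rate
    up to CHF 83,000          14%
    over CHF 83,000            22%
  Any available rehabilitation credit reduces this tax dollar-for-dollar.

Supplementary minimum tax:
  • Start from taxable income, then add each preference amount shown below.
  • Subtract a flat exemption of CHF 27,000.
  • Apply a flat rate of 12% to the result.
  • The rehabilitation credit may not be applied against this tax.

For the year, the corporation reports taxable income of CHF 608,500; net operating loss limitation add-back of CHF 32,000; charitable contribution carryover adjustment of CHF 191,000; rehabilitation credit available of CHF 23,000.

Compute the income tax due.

Supplementary minimum tax:
  Adjusted income: CHF 608,500 + CHF 32,000 + CHF 191,000 = CHF 831,500
  Less exemption CHF 27,000 → base CHF 804,500
  CHF 804,500 × 12% = CHF 96,540

Regular income tax:
  CHF 83,000 × 14% = CHF 11,620
  CHF 525,500 × 22% = CHF 115,610
  → CHF 127,230
  Less rehabilitation credit CHF 23,000 → CHF 104,230

CHF 104,230 > CHF 96,540, so the regular income tax governs.

CHF 104,230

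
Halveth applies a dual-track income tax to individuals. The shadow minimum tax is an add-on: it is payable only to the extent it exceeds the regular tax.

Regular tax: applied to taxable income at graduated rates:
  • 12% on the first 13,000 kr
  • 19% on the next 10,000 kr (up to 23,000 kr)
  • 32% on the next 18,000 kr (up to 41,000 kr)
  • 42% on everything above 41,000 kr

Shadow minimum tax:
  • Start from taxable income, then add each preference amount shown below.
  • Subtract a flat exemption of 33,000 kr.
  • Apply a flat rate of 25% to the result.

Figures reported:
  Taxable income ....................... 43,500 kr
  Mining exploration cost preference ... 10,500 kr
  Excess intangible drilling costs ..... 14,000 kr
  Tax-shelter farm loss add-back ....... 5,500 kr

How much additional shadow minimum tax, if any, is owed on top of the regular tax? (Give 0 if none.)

Shadow minimum tax:
  Adjusted income: 43,500 kr + 10,500 kr + 14,000 kr + 5,500 kr = 73,500 kr
  Less exemption 33,000 kr → base 40,500 kr
  40,500 kr × 25% = 10,125 kr

Regular tax:
  13,000 kr × 12% = 1,560 kr
  10,000 kr × 19% = 1,900 kr
  18,000 kr × 32% = 5,760 kr
  2,500 kr × 42% = 1,050 kr
  → 10,270 kr

10,125 kr ≤ 10,270 kr, so no add-on is due.

0 kr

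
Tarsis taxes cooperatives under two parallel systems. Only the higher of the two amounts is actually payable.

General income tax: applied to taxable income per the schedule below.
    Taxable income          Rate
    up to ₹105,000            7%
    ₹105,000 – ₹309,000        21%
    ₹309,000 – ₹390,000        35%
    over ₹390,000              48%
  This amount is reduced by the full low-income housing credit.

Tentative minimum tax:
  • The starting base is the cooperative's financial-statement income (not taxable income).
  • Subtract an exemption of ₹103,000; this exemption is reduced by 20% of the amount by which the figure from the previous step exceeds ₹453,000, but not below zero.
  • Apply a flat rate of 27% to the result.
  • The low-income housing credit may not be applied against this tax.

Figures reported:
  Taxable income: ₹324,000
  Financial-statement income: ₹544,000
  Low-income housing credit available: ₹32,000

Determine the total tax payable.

General income tax:
  ₹105,000 × 7% = ₹7,350
  ₹204,000 × 21% = ₹42,840
  ₹15,000 × 35% = ₹5,250
  → ₹55,440
  Less low-income housing credit ₹32,000 → ₹23,440

Tentative minimum tax:
  Base (financial-statement income): ₹544,000
  Exemption: ₹103,000 − 20% × (₹544,000 − ₹453,000) = ₹103,000 − ₹18,200 = ₹84,800
  Base: ₹544,000 − ₹84,800 = ₹459,200
  ₹459,200 × 27% = ₹123,984

₹123,984 > ₹23,440, so the tentative minimum tax is the binding amount.

₹123,984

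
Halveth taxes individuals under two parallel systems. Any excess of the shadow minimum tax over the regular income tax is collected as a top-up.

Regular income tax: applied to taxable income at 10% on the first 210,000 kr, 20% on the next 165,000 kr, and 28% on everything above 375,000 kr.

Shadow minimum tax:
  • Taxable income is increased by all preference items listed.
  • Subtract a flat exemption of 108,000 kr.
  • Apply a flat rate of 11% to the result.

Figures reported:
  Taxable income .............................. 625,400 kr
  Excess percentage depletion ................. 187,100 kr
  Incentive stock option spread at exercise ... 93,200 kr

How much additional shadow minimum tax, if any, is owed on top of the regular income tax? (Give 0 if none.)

Shadow minimum tax:
  Adjusted income: 625,400 kr + 187,100 kr + 93,200 kr = 905,700 kr
  Less exemption 108,000 kr → base 797,700 kr
  797,700 kr × 11% = 87,747 kr

Regular income tax:
  210,000 kr × 10% = 21,000 kr
  165,000 kr × 20% = 33,000 kr
  250,400 kr × 28% = 70,112 kr
  → 124,112 kr

87,747 kr ≤ 124,112 kr, so no add-on is due.

0 kr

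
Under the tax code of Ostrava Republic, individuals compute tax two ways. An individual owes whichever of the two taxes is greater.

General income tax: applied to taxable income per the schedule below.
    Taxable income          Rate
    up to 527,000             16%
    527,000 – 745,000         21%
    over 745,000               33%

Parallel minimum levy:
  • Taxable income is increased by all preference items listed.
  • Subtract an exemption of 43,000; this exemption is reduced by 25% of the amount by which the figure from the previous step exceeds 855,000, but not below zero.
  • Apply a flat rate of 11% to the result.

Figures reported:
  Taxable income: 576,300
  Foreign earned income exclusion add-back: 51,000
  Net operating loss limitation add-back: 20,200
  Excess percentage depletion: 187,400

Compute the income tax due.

94,673

General income tax:
  527,000 × 16% = 84,320
  49,300 × 21% = 10,353
  → 94,673

Parallel minimum levy:
  Adjusted income: 576,300 + 51,000 + 20,200 + 187,400 = 834,900
  Exemption: 834,900 ≤ 855,000, so full 43,000 applies
  Base: 834,900 − 43,000 = 791,900
  791,900 × 11% = 87,109

94,673 > 87,109, so the general income tax governs.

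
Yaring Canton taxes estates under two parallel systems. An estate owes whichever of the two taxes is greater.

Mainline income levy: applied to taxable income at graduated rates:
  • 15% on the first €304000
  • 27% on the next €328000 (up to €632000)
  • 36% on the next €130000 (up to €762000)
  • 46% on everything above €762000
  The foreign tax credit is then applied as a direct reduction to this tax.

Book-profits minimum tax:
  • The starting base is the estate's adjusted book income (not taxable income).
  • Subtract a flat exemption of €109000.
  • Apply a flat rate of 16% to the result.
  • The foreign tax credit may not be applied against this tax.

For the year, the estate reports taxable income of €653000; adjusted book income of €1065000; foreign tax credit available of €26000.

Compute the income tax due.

€152960

Mainline income levy:
  €304000 × 15% = €45600
  €328000 × 27% = €88560
  €21000 × 36% = €7560
  → €141720
  Less foreign tax credit €26000 → €115720

Book-profits minimum tax:
  Base (adjusted book income): €1065000
  Less exemption €109000 → base €956000
  €956000 × 16% = €152960

€152960 > €115720, so the book-profits minimum tax is the binding amount.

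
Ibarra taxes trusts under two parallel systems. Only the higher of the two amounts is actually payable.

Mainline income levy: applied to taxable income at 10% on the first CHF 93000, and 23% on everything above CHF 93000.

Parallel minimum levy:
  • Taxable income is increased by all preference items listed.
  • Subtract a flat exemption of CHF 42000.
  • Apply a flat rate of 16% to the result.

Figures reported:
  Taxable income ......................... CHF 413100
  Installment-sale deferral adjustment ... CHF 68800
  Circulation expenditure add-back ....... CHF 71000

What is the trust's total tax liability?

CHF 82923

Parallel minimum levy:
  Adjusted income: CHF 413100 + CHF 68800 + CHF 71000 = CHF 552900
  Less exemption CHF 42000 → base CHF 510900
  CHF 510900 × 16% = CHF 81744

Mainline income levy:
  CHF 93000 × 10% = CHF 9300
  CHF 320100 × 23% = CHF 73623
  → CHF 82923

CHF 82923 > CHF 81744, so the mainline income levy governs.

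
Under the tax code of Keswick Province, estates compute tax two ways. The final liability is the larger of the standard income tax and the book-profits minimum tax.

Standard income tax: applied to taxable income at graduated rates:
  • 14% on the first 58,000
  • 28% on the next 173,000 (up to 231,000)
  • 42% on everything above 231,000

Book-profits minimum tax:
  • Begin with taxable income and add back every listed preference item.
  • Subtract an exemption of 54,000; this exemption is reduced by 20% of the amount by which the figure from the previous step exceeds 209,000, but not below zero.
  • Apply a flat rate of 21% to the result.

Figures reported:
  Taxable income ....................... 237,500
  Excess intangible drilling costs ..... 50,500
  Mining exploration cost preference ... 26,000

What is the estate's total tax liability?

Book-profits minimum tax:
  Adjusted income: 237,500 + 50,500 + 26,000 = 314,000
  Exemption: 54,000 − 20% × (314,000 − 209,000) = 54,000 − 21,000 = 33,000
  Base: 314,000 − 33,000 = 281,000
  281,000 × 21% = 59,010

Standard income tax:
  58,000 × 14% = 8,120
  173,000 × 28% = 48,440
  6,500 × 42% = 2,730
  → 59,290

59,290 > 59,010, so the standard income tax governs.

59,290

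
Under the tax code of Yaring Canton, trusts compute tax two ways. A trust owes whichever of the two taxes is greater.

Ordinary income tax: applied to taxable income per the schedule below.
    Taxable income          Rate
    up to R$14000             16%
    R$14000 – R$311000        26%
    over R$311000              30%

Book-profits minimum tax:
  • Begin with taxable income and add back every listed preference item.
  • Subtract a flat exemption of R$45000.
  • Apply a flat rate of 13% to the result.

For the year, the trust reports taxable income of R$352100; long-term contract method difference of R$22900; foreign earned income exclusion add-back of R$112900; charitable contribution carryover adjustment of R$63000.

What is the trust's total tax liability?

R$91790

Ordinary income tax:
  R$14000 × 16% = R$2240
  R$297000 × 26% = R$77220
  R$41100 × 30% = R$12330
  → R$91790

Book-profits minimum tax:
  Adjusted income: R$352100 + R$22900 + R$112900 + R$63000 = R$550900
  Less exemption R$45000 → base R$505900
  R$505900 × 13% = R$65767

R$91790 > R$65767, so the ordinary income tax governs.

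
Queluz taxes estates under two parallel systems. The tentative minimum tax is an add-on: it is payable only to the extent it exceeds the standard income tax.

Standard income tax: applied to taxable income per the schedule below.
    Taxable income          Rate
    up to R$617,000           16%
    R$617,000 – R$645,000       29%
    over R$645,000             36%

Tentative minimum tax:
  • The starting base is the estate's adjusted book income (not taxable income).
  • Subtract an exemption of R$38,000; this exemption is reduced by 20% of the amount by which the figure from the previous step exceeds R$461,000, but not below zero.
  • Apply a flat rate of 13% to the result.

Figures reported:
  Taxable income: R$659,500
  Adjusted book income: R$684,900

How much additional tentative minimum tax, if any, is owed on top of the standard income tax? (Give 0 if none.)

R$0

Tentative minimum tax:
  Base (adjusted book income): R$684,900
  Exemption: 20% × (R$684,900 − R$461,000) = R$44,780 ≥ R$38,000, so the exemption is fully phased out
  Base: R$684,900 − R$0 = R$684,900
  R$684,900 × 13% = R$89,037

Standard income tax:
  R$617,000 × 16% = R$98,720
  R$28,000 × 29% = R$8,120
  R$14,500 × 36% = R$5,220
  → R$112,060

R$89,037 ≤ R$112,060, so no add-on is due.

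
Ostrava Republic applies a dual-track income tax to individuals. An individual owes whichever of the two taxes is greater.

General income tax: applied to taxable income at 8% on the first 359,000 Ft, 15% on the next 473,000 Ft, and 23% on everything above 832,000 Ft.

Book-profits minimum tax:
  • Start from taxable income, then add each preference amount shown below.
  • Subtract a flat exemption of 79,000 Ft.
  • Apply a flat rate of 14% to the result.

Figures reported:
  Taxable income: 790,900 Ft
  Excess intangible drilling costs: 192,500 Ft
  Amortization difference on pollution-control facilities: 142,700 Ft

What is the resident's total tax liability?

146,594 Ft

Book-profits minimum tax:
  Adjusted income: 790,900 Ft + 192,500 Ft + 142,700 Ft = 1,126,100 Ft
  Less exemption 79,000 Ft → base 1,047,100 Ft
  1,047,100 Ft × 14% = 146,594 Ft

General income tax:
  359,000 Ft × 8% = 28,720 Ft
  431,900 Ft × 15% = 64,785 Ft
  → 93,505 Ft

146,594 Ft > 93,505 Ft, so the book-profits minimum tax is the binding amount.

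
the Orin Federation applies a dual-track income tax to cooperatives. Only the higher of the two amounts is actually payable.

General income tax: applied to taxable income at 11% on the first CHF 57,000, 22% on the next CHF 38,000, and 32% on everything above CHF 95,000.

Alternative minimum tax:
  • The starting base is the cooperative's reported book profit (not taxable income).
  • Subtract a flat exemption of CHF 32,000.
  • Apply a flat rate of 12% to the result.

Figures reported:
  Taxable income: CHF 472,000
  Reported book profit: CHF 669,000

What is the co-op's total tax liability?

CHF 135,270

Alternative minimum tax:
  Base (reported book profit): CHF 669,000
  Less exemption CHF 32,000 → base CHF 637,000
  CHF 637,000 × 12% = CHF 76,440

General income tax:
  CHF 57,000 × 11% = CHF 6,270
  CHF 38,000 × 22% = CHF 8,360
  CHF 377,000 × 32% = CHF 120,640
  → CHF 135,270

CHF 135,270 > CHF 76,440, so the general income tax governs.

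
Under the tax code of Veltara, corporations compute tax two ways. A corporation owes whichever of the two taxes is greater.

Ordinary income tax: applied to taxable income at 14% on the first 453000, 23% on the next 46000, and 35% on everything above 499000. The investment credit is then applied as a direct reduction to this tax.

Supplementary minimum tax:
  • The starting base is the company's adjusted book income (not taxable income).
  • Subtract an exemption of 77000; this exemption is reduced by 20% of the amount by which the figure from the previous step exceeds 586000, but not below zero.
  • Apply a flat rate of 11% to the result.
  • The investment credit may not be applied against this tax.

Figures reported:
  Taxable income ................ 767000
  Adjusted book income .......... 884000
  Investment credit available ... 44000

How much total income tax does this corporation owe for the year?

Ordinary income tax:
  453000 × 14% = 63420
  46000 × 23% = 10580
  268000 × 35% = 93800
  → 167800
  Less investment credit 44000 → 123800

Supplementary minimum tax:
  Base (adjusted book income): 884000
  Exemption: 77000 − 20% × (884000 − 586000) = 77000 − 59600 = 17400
  Base: 884000 − 17400 = 866600
  866600 × 11% = 95326

123800 > 95326, so the ordinary income tax governs.

123800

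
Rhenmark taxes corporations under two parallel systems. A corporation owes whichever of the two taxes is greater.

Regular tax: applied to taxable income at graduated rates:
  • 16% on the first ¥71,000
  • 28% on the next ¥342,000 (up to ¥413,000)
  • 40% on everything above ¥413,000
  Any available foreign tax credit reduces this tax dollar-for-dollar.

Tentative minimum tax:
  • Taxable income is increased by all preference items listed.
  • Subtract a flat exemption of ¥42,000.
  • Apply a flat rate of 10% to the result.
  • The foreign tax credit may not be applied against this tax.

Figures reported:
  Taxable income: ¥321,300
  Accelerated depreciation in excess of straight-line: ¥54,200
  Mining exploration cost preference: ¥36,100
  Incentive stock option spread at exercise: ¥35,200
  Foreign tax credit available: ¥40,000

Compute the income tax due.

Tentative minimum tax:
  Adjusted income: ¥321,300 + ¥54,200 + ¥36,100 + ¥35,200 = ¥446,800
  Less exemption ¥42,000 → base ¥404,800
  ¥404,800 × 10% = ¥40,480

Regular tax:
  ¥71,000 × 16% = ¥11,360
  ¥250,300 × 28% = ¥70,084
  → ¥81,444
  Less foreign tax credit ¥40,000 → ¥41,444

¥41,444 > ¥40,480, so the regular tax governs.

¥41,444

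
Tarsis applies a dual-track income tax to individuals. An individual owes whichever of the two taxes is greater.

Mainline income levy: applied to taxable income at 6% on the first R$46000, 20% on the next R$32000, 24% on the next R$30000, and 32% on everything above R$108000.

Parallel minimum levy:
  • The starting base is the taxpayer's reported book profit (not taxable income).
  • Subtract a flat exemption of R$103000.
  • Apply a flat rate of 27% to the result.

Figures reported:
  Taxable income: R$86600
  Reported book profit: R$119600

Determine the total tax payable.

Parallel minimum levy:
  Base (reported book profit): R$119600
  Less exemption R$103000 → base R$16600
  R$16600 × 27% = R$4482

Mainline income levy:
  R$46000 × 6% = R$2760
  R$32000 × 20% = R$6400
  R$8600 × 24% = R$2064
  → R$11224

R$11224 > R$4482, so the mainline income levy governs.

R$11224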